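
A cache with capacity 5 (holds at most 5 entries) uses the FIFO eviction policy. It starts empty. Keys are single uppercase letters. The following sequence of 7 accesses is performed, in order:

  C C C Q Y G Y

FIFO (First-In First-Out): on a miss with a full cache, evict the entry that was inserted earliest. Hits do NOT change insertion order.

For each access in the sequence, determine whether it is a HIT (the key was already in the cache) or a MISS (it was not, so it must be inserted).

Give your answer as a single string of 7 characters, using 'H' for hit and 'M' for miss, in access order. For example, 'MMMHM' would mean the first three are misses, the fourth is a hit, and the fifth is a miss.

Answer: MHHMMMH

Derivation:
FIFO simulation (capacity=5):
  1. access C: MISS. Cache (old->new): [C]
  2. access C: HIT. Cache (old->new): [C]
  3. access C: HIT. Cache (old->new): [C]
  4. access Q: MISS. Cache (old->new): [C Q]
  5. access Y: MISS. Cache (old->new): [C Q Y]
  6. access G: MISS. Cache (old->new): [C Q Y G]
  7. access Y: HIT. Cache (old->new): [C Q Y G]
Total: 3 hits, 4 misses, 0 evictions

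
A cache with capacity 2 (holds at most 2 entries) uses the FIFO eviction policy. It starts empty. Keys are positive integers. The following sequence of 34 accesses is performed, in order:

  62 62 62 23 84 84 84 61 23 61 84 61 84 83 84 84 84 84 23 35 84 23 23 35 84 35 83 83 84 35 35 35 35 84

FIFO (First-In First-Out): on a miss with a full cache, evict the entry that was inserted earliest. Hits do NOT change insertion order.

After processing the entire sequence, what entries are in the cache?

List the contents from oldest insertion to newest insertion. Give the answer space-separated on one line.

Answer: 35 84

Derivation:
FIFO simulation (capacity=2):
  1. access 62: MISS. Cache (old->new): [62]
  2. access 62: HIT. Cache (old->new): [62]
  3. access 62: HIT. Cache (old->new): [62]
  4. access 23: MISS. Cache (old->new): [62 23]
  5. access 84: MISS, evict 62. Cache (old->new): [23 84]
  6. access 84: HIT. Cache (old->new): [23 84]
  7. access 84: HIT. Cache (old->new): [23 84]
  8. access 61: MISS, evict 23. Cache (old->new): [84 61]
  9. access 23: MISS, evict 84. Cache (old->new): [61 23]
  10. access 61: HIT. Cache (old->new): [61 23]
  11. access 84: MISS, evict 61. Cache (old->new): [23 84]
  12. access 61: MISS, evict 23. Cache (old->new): [84 61]
  13. access 84: HIT. Cache (old->new): [84 61]
  14. access 83: MISS, evict 84. Cache (old->new): [61 83]
  15. access 84: MISS, evict 61. Cache (old->new): [83 84]
  16. access 84: HIT. Cache (old->new): [83 84]
  17. access 84: HIT. Cache (old->new): [83 84]
  18. access 84: HIT. Cache (old->new): [83 84]
  19. access 23: MISS, evict 83. Cache (old->new): [84 23]
  20. access 35: MISS, evict 84. Cache (old->new): [23 35]
  21. access 84: MISS, evict 23. Cache (old->new): [35 84]
  22. access 23: MISS, evict 35. Cache (old->new): [84 23]
  23. access 23: HIT. Cache (old->new): [84 23]
  24. access 35: MISS, evict 84. Cache (old->new): [23 35]
  25. access 84: MISS, evict 23. Cache (old->new): [35 84]
  26. access 35: HIT. Cache (old->new): [35 84]
  27. access 83: MISS, evict 35. Cache (old->new): [84 83]
  28. access 83: HIT. Cache (old->new): [84 83]
  29. access 84: HIT. Cache (old->new): [84 83]
  30. access 35: MISS, evict 84. Cache (old->new): [83 35]
  31. access 35: HIT. Cache (old->new): [83 35]
  32. access 35: HIT. Cache (old->new): [83 35]
  33. access 35: HIT. Cache (old->new): [83 35]
  34. access 84: MISS, evict 83. Cache (old->new): [35 84]
Total: 16 hits, 18 misses, 16 evictions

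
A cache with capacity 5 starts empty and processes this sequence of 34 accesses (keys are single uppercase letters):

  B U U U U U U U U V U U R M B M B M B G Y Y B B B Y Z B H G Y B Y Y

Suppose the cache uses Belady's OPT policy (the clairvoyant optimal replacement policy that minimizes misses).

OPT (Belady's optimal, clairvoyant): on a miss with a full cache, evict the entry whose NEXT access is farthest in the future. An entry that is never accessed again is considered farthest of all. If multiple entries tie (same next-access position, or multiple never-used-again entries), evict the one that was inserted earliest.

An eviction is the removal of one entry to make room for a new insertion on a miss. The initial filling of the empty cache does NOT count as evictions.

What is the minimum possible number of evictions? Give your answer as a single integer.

Answer: 4

Derivation:
OPT (Belady) simulation (capacity=5):
  1. access B: MISS. Cache: [B]
  2. access U: MISS. Cache: [B U]
  3. access U: HIT. Next use of U: step 4. Cache: [B U]
  4. access U: HIT. Next use of U: step 5. Cache: [B U]
  5. access U: HIT. Next use of U: step 6. Cache: [B U]
  6. access U: HIT. Next use of U: step 7. Cache: [B U]
  7. access U: HIT. Next use of U: step 8. Cache: [B U]
  8. access U: HIT. Next use of U: step 9. Cache: [B U]
  9. access U: HIT. Next use of U: step 11. Cache: [B U]
  10. access V: MISS. Cache: [B U V]
  11. access U: HIT. Next use of U: step 12. Cache: [B U V]
  12. access U: HIT. Next use of U: never. Cache: [B U V]
  13. access R: MISS. Cache: [B U V R]
  14. access M: MISS. Cache: [B U V R M]
  15. access B: HIT. Next use of B: step 17. Cache: [B U V R M]
  16. access M: HIT. Next use of M: step 18. Cache: [B U V R M]
  17. access B: HIT. Next use of B: step 19. Cache: [B U V R M]
  18. access M: HIT. Next use of M: never. Cache: [B U V R M]
  19. access B: HIT. Next use of B: step 23. Cache: [B U V R M]
  20. access G: MISS, evict U (next use: never). Cache: [B V R M G]
  21. access Y: MISS, evict V (next use: never). Cache: [B R M G Y]
  22. access Y: HIT. Next use of Y: step 26. Cache: [B R M G Y]
  23. access B: HIT. Next use of B: step 24. Cache: [B R M G Y]
  24. access B: HIT. Next use of B: step 25. Cache: [B R M G Y]
  25. access B: HIT. Next use of B: step 28. Cache: [B R M G Y]
  26. access Y: HIT. Next use of Y: step 31. Cache: [B R M G Y]
  27. access Z: MISS, evict R (next use: never). Cache: [B M G Y Z]
  28. access B: HIT. Next use of B: step 32. Cache: [B M G Y Z]
  29. access H: MISS, evict M (next use: never). Cache: [B G Y Z H]
  30. access G: HIT. Next use of G: never. Cache: [B G Y Z H]
  31. access Y: HIT. Next use of Y: step 33. Cache: [B G Y Z H]
  32. access B: HIT. Next use of B: never. Cache: [B G Y Z H]
  33. access Y: HIT. Next use of Y: step 34. Cache: [B G Y Z H]
  34. access Y: HIT. Next use of Y: never. Cache: [B G Y Z H]
Total: 25 hits, 9 misses, 4 evictions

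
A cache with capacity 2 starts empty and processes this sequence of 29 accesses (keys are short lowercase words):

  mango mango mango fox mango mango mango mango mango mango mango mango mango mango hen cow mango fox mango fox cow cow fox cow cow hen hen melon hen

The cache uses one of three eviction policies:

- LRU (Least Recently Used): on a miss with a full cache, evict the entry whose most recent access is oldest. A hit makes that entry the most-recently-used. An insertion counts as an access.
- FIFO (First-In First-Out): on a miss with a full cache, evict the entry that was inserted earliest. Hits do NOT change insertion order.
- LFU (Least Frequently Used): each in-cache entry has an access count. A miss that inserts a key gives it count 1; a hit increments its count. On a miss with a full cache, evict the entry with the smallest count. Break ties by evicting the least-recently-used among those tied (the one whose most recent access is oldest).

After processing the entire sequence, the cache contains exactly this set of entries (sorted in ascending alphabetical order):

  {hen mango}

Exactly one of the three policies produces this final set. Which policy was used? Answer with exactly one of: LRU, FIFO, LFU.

Answer: LFU

Derivation:
Simulating under each policy and comparing final sets:
  LRU: final set = {hen melon} -> differs
  FIFO: final set = {hen melon} -> differs
  LFU: final set = {hen mango} -> MATCHES target
Only LFU produces the target set.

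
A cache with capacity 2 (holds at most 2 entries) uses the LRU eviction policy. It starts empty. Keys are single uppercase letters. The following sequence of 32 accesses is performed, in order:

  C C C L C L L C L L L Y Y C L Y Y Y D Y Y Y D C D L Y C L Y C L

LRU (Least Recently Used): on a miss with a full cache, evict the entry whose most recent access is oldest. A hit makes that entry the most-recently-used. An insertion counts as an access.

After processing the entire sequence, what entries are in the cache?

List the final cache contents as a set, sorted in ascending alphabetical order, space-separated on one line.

Answer: C L

Derivation:
LRU simulation (capacity=2):
  1. access C: MISS. Cache (LRU->MRU): [C]
  2. access C: HIT. Cache (LRU->MRU): [C]
  3. access C: HIT. Cache (LRU->MRU): [C]
  4. access L: MISS. Cache (LRU->MRU): [C L]
  5. access C: HIT. Cache (LRU->MRU): [L C]
  6. access L: HIT. Cache (LRU->MRU): [C L]
  7. access L: HIT. Cache (LRU->MRU): [C L]
  8. access C: HIT. Cache (LRU->MRU): [L C]
  9. access L: HIT. Cache (LRU->MRU): [C L]
  10. access L: HIT. Cache (LRU->MRU): [C L]
  11. access L: HIT. Cache (LRU->MRU): [C L]
  12. access Y: MISS, evict C. Cache (LRU->MRU): [L Y]
  13. access Y: HIT. Cache (LRU->MRU): [L Y]
  14. access C: MISS, evict L. Cache (LRU->MRU): [Y C]
  15. access L: MISS, evict Y. Cache (LRU->MRU): [C L]
  16. access Y: MISS, evict C. Cache (LRU->MRU): [L Y]
  17. access Y: HIT. Cache (LRU->MRU): [L Y]
  18. access Y: HIT. Cache (LRU->MRU): [L Y]
  19. access D: MISS, evict L. Cache (LRU->MRU): [Y D]
  20. access Y: HIT. Cache (LRU->MRU): [D Y]
  21. access Y: HIT. Cache (LRU->MRU): [D Y]
  22. access Y: HIT. Cache (LRU->MRU): [D Y]
  23. access D: HIT. Cache (LRU->MRU): [Y D]
  24. access C: MISS, evict Y. Cache (LRU->MRU): [D C]
  25. access D: HIT. Cache (LRU->MRU): [C D]
  26. access L: MISS, evict C. Cache (LRU->MRU): [D L]
  27. access Y: MISS, evict D. Cache (LRU->MRU): [L Y]
  28. access C: MISS, evict L. Cache (LRU->MRU): [Y C]
  29. access L: MISS, evict Y. Cache (LRU->MRU): [C L]
  30. access Y: MISS, evict C. Cache (LRU->MRU): [L Y]
  31. access C: MISS, evict L. Cache (LRU->MRU): [Y C]
  32. access L: MISS, evict Y. Cache (LRU->MRU): [C L]
Total: 17 hits, 15 misses, 13 evictions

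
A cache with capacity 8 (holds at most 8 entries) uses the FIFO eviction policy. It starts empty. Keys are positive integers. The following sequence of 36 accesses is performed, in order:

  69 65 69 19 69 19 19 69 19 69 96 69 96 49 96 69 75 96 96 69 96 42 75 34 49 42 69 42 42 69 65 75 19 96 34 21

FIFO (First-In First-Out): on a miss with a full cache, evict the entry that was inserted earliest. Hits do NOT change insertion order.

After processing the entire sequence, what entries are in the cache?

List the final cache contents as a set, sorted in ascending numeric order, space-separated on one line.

FIFO simulation (capacity=8):
  1. access 69: MISS. Cache (old->new): [69]
  2. access 65: MISS. Cache (old->new): [69 65]
  3. access 69: HIT. Cache (old->new): [69 65]
  4. access 19: MISS. Cache (old->new): [69 65 19]
  5. access 69: HIT. Cache (old->new): [69 65 19]
  6. access 19: HIT. Cache (old->new): [69 65 19]
  7. access 19: HIT. Cache (old->new): [69 65 19]
  8. access 69: HIT. Cache (old->new): [69 65 19]
  9. access 19: HIT. Cache (old->new): [69 65 19]
  10. access 69: HIT. Cache (old->new): [69 65 19]
  11. access 96: MISS. Cache (old->new): [69 65 19 96]
  12. access 69: HIT. Cache (old->new): [69 65 19 96]
  13. access 96: HIT. Cache (old->new): [69 65 19 96]
  14. access 49: MISS. Cache (old->new): [69 65 19 96 49]
  15. access 96: HIT. Cache (old->new): [69 65 19 96 49]
  16. access 69: HIT. Cache (old->new): [69 65 19 96 49]
  17. access 75: MISS. Cache (old->new): [69 65 19 96 49 75]
  18. access 96: HIT. Cache (old->new): [69 65 19 96 49 75]
  19. access 96: HIT. Cache (old->new): [69 65 19 96 49 75]
  20. access 69: HIT. Cache (old->new): [69 65 19 96 49 75]
  21. access 96: HIT. Cache (old->new): [69 65 19 96 49 75]
  22. access 42: MISS. Cache (old->new): [69 65 19 96 49 75 42]
  23. access 75: HIT. Cache (old->new): [69 65 19 96 49 75 42]
  24. access 34: MISS. Cache (old->new): [69 65 19 96 49 75 42 34]
  25. access 49: HIT. Cache (old->new): [69 65 19 96 49 75 42 34]
  26. access 42: HIT. Cache (old->new): [69 65 19 96 49 75 42 34]
  27. access 69: HIT. Cache (old->new): [69 65 19 96 49 75 42 34]
  28. access 42: HIT. Cache (old->new): [69 65 19 96 49 75 42 34]
  29. access 42: HIT. Cache (old->new): [69 65 19 96 49 75 42 34]
  30. access 69: HIT. Cache (old->new): [69 65 19 96 49 75 42 34]
  31. access 65: HIT. Cache (old->new): [69 65 19 96 49 75 42 34]
  32. access 75: HIT. Cache (old->new): [69 65 19 96 49 75 42 34]
  33. access 19: HIT. Cache (old->new): [69 65 19 96 49 75 42 34]
  34. access 96: HIT. Cache (old->new): [69 65 19 96 49 75 42 34]
  35. access 34: HIT. Cache (old->new): [69 65 19 96 49 75 42 34]
  36. access 21: MISS, evict 69. Cache (old->new): [65 19 96 49 75 42 34 21]
Total: 27 hits, 9 misses, 1 evictions

Answer: 19 21 34 42 49 65 75 96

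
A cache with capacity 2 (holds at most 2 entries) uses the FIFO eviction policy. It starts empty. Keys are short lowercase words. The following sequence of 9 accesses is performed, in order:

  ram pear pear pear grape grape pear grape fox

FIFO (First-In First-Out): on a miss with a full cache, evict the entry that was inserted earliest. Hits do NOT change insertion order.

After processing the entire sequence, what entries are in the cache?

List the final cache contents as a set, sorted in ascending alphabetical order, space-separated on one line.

FIFO simulation (capacity=2):
  1. access ram: MISS. Cache (old->new): [ram]
  2. access pear: MISS. Cache (old->new): [ram pear]
  3. access pear: HIT. Cache (old->new): [ram pear]
  4. access pear: HIT. Cache (old->new): [ram pear]
  5. access grape: MISS, evict ram. Cache (old->new): [pear grape]
  6. access grape: HIT. Cache (old->new): [pear grape]
  7. access pear: HIT. Cache (old->new): [pear grape]
  8. access grape: HIT. Cache (old->new): [pear grape]
  9. access fox: MISS, evict pear. Cache (old->new): [grape fox]
Total: 5 hits, 4 misses, 2 evictions

Answer: fox grape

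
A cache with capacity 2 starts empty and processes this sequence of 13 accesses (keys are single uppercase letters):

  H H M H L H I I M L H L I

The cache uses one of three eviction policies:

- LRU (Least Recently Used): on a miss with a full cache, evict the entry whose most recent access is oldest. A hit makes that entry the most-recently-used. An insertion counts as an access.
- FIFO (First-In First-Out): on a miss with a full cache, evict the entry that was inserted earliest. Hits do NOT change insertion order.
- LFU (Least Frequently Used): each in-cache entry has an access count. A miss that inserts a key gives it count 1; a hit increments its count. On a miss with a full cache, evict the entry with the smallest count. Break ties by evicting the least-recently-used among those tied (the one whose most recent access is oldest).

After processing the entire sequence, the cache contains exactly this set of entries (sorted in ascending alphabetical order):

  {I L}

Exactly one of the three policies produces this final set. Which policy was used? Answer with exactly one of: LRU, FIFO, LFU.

Answer: LRU

Derivation:
Simulating under each policy and comparing final sets:
  LRU: final set = {I L} -> MATCHES target
  FIFO: final set = {H I} -> differs
  LFU: final set = {H I} -> differs
Only LRU produces the target set.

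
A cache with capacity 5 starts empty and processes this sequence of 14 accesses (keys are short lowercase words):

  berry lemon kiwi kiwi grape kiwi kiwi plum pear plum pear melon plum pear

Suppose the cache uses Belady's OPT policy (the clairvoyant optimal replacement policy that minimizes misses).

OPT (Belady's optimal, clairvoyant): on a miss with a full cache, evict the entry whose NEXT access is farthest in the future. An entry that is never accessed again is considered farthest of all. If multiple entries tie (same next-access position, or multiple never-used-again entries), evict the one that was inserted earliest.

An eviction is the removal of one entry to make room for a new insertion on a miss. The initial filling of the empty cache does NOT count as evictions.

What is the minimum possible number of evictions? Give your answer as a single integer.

Answer: 2

Derivation:
OPT (Belady) simulation (capacity=5):
  1. access berry: MISS. Cache: [berry]
  2. access lemon: MISS. Cache: [berry lemon]
  3. access kiwi: MISS. Cache: [berry lemon kiwi]
  4. access kiwi: HIT. Next use of kiwi: step 6. Cache: [berry lemon kiwi]
  5. access grape: MISS. Cache: [berry lemon kiwi grape]
  6. access kiwi: HIT. Next use of kiwi: step 7. Cache: [berry lemon kiwi grape]
  7. access kiwi: HIT. Next use of kiwi: never. Cache: [berry lemon kiwi grape]
  8. access plum: MISS. Cache: [berry lemon kiwi grape plum]
  9. access pear: MISS, evict berry (next use: never). Cache: [lemon kiwi grape plum pear]
  10. access plum: HIT. Next use of plum: step 13. Cache: [lemon kiwi grape plum pear]
  11. access pear: HIT. Next use of pear: step 14. Cache: [lemon kiwi grape plum pear]
  12. access melon: MISS, evict lemon (next use: never). Cache: [kiwi grape plum pear melon]
  13. access plum: HIT. Next use of plum: never. Cache: [kiwi grape plum pear melon]
  14. access pear: HIT. Next use of pear: never. Cache: [kiwi grape plum pear melon]
Total: 7 hits, 7 misses, 2 evictions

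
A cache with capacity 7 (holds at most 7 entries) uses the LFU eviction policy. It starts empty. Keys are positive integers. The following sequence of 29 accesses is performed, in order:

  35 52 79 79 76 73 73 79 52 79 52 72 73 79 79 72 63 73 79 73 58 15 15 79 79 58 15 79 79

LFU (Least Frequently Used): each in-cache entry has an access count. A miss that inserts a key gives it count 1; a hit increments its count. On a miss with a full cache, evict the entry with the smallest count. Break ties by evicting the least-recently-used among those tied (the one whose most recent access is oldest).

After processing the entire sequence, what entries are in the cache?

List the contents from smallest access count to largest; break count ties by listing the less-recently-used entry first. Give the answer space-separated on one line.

Answer: 63 72 58 52 15 73 79

Derivation:
LFU simulation (capacity=7):
  1. access 35: MISS. Cache: [35(c=1)]
  2. access 52: MISS. Cache: [35(c=1) 52(c=1)]
  3. access 79: MISS. Cache: [35(c=1) 52(c=1) 79(c=1)]
  4. access 79: HIT, count now 2. Cache: [35(c=1) 52(c=1) 79(c=2)]
  5. access 76: MISS. Cache: [35(c=1) 52(c=1) 76(c=1) 79(c=2)]
  6. access 73: MISS. Cache: [35(c=1) 52(c=1) 76(c=1) 73(c=1) 79(c=2)]
  7. access 73: HIT, count now 2. Cache: [35(c=1) 52(c=1) 76(c=1) 79(c=2) 73(c=2)]
  8. access 79: HIT, count now 3. Cache: [35(c=1) 52(c=1) 76(c=1) 73(c=2) 79(c=3)]
  9. access 52: HIT, count now 2. Cache: [35(c=1) 76(c=1) 73(c=2) 52(c=2) 79(c=3)]
  10. access 79: HIT, count now 4. Cache: [35(c=1) 76(c=1) 73(c=2) 52(c=2) 79(c=4)]
  11. access 52: HIT, count now 3. Cache: [35(c=1) 76(c=1) 73(c=2) 52(c=3) 79(c=4)]
  12. access 72: MISS. Cache: [35(c=1) 76(c=1) 72(c=1) 73(c=2) 52(c=3) 79(c=4)]
  13. access 73: HIT, count now 3. Cache: [35(c=1) 76(c=1) 72(c=1) 52(c=3) 73(c=3) 79(c=4)]
  14. access 79: HIT, count now 5. Cache: [35(c=1) 76(c=1) 72(c=1) 52(c=3) 73(c=3) 79(c=5)]
  15. access 79: HIT, count now 6. Cache: [35(c=1) 76(c=1) 72(c=1) 52(c=3) 73(c=3) 79(c=6)]
  16. access 72: HIT, count now 2. Cache: [35(c=1) 76(c=1) 72(c=2) 52(c=3) 73(c=3) 79(c=6)]
  17. access 63: MISS. Cache: [35(c=1) 76(c=1) 63(c=1) 72(c=2) 52(c=3) 73(c=3) 79(c=6)]
  18. access 73: HIT, count now 4. Cache: [35(c=1) 76(c=1) 63(c=1) 72(c=2) 52(c=3) 73(c=4) 79(c=6)]
  19. access 79: HIT, count now 7. Cache: [35(c=1) 76(c=1) 63(c=1) 72(c=2) 52(c=3) 73(c=4) 79(c=7)]
  20. access 73: HIT, count now 5. Cache: [35(c=1) 76(c=1) 63(c=1) 72(c=2) 52(c=3) 73(c=5) 79(c=7)]
  21. access 58: MISS, evict 35(c=1). Cache: [76(c=1) 63(c=1) 58(c=1) 72(c=2) 52(c=3) 73(c=5) 79(c=7)]
  22. access 15: MISS, evict 76(c=1). Cache: [63(c=1) 58(c=1) 15(c=1) 72(c=2) 52(c=3) 73(c=5) 79(c=7)]
  23. access 15: HIT, count now 2. Cache: [63(c=1) 58(c=1) 72(c=2) 15(c=2) 52(c=3) 73(c=5) 79(c=7)]
  24. access 79: HIT, count now 8. Cache: [63(c=1) 58(c=1) 72(c=2) 15(c=2) 52(c=3) 73(c=5) 79(c=8)]
  25. access 79: HIT, count now 9. Cache: [63(c=1) 58(c=1) 72(c=2) 15(c=2) 52(c=3) 73(c=5) 79(c=9)]
  26. access 58: HIT, count now 2. Cache: [63(c=1) 72(c=2) 15(c=2) 58(c=2) 52(c=3) 73(c=5) 79(c=9)]
  27. access 15: HIT, count now 3. Cache: [63(c=1) 72(c=2) 58(c=2) 52(c=3) 15(c=3) 73(c=5) 79(c=9)]
  28. access 79: HIT, count now 10. Cache: [63(c=1) 72(c=2) 58(c=2) 52(c=3) 15(c=3) 73(c=5) 79(c=10)]
  29. access 79: HIT, count now 11. Cache: [63(c=1) 72(c=2) 58(c=2) 52(c=3) 15(c=3) 73(c=5) 79(c=11)]
Total: 20 hits, 9 misses, 2 evictions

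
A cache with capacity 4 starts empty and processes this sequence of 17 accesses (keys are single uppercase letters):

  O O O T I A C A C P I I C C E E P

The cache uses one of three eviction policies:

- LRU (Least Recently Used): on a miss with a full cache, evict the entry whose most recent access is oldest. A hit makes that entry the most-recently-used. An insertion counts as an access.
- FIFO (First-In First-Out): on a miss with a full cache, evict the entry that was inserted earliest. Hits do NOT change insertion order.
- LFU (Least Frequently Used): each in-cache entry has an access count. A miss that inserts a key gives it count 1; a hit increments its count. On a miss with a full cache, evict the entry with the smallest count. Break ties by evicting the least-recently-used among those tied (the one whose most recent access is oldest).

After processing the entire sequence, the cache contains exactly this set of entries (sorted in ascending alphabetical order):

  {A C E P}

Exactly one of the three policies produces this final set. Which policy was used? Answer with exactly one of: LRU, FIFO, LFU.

Simulating under each policy and comparing final sets:
  LRU: final set = {C E I P} -> differs
  FIFO: final set = {A C E P} -> MATCHES target
  LFU: final set = {C E O P} -> differs
Only FIFO produces the target set.

Answer: FIFO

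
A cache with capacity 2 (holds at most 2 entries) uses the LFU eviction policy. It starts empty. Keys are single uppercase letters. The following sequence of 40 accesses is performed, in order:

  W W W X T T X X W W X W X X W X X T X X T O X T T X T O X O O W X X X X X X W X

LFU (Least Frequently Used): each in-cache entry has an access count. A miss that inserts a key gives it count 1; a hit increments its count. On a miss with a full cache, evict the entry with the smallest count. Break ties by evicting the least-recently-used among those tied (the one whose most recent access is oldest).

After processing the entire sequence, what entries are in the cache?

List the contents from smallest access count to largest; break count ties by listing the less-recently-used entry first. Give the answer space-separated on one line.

Answer: W X

Derivation:
LFU simulation (capacity=2):
  1. access W: MISS. Cache: [W(c=1)]
  2. access W: HIT, count now 2. Cache: [W(c=2)]
  3. access W: HIT, count now 3. Cache: [W(c=3)]
  4. access X: MISS. Cache: [X(c=1) W(c=3)]
  5. access T: MISS, evict X(c=1). Cache: [T(c=1) W(c=3)]
  6. access T: HIT, count now 2. Cache: [T(c=2) W(c=3)]
  7. access X: MISS, evict T(c=2). Cache: [X(c=1) W(c=3)]
  8. access X: HIT, count now 2. Cache: [X(c=2) W(c=3)]
  9. access W: HIT, count now 4. Cache: [X(c=2) W(c=4)]
  10. access W: HIT, count now 5. Cache: [X(c=2) W(c=5)]
  11. access X: HIT, count now 3. Cache: [X(c=3) W(c=5)]
  12. access W: HIT, count now 6. Cache: [X(c=3) W(c=6)]
  13. access X: HIT, count now 4. Cache: [X(c=4) W(c=6)]
  14. access X: HIT, count now 5. Cache: [X(c=5) W(c=6)]
  15. access W: HIT, count now 7. Cache: [X(c=5) W(c=7)]
  16. access X: HIT, count now 6. Cache: [X(c=6) W(c=7)]
  17. access X: HIT, count now 7. Cache: [W(c=7) X(c=7)]
  18. access T: MISS, evict W(c=7). Cache: [T(c=1) X(c=7)]
  19. access X: HIT, count now 8. Cache: [T(c=1) X(c=8)]
  20. access X: HIT, count now 9. Cache: [T(c=1) X(c=9)]
  21. access T: HIT, count now 2. Cache: [T(c=2) X(c=9)]
  22. access O: MISS, evict T(c=2). Cache: [O(c=1) X(c=9)]
  23. access X: HIT, count now 10. Cache: [O(c=1) X(c=10)]
  24. access T: MISS, evict O(c=1). Cache: [T(c=1) X(c=10)]
  25. access T: HIT, count now 2. Cache: [T(c=2) X(c=10)]
  26. access X: HIT, count now 11. Cache: [T(c=2) X(c=11)]
  27. access T: HIT, count now 3. Cache: [T(c=3) X(c=11)]
  28. access O: MISS, evict T(c=3). Cache: [O(c=1) X(c=11)]
  29. access X: HIT, count now 12. Cache: [O(c=1) X(c=12)]
  30. access O: HIT, count now 2. Cache: [O(c=2) X(c=12)]
  31. access O: HIT, count now 3. Cache: [O(c=3) X(c=12)]
  32. access W: MISS, evict O(c=3). Cache: [W(c=1) X(c=12)]
  33. access X: HIT, count now 13. Cache: [W(c=1) X(c=13)]
  34. access X: HIT, count now 14. Cache: [W(c=1) X(c=14)]
  35. access X: HIT, count now 15. Cache: [W(c=1) X(c=15)]
  36. access X: HIT, count now 16. Cache: [W(c=1) X(c=16)]
  37. access X: HIT, count now 17. Cache: [W(c=1) X(c=17)]
  38. access X: HIT, count now 18. Cache: [W(c=1) X(c=18)]
  39. access W: HIT, count now 2. Cache: [W(c=2) X(c=18)]
  40. access X: HIT, count now 19. Cache: [W(c=2) X(c=19)]
Total: 31 hits, 9 misses, 7 evictions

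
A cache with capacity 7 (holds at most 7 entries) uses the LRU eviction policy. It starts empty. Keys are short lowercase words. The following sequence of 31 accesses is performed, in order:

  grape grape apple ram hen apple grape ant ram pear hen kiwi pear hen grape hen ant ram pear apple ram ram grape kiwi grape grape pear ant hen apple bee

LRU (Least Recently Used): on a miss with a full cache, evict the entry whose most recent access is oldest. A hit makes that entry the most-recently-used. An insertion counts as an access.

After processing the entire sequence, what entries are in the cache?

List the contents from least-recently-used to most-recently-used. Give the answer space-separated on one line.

LRU simulation (capacity=7):
  1. access grape: MISS. Cache (LRU->MRU): [grape]
  2. access grape: HIT. Cache (LRU->MRU): [grape]
  3. access apple: MISS. Cache (LRU->MRU): [grape apple]
  4. access ram: MISS. Cache (LRU->MRU): [grape apple ram]
  5. access hen: MISS. Cache (LRU->MRU): [grape apple ram hen]
  6. access apple: HIT. Cache (LRU->MRU): [grape ram hen apple]
  7. access grape: HIT. Cache (LRU->MRU): [ram hen apple grape]
  8. access ant: MISS. Cache (LRU->MRU): [ram hen apple grape ant]
  9. access ram: HIT. Cache (LRU->MRU): [hen apple grape ant ram]
  10. access pear: MISS. Cache (LRU->MRU): [hen apple grape ant ram pear]
  11. access hen: HIT. Cache (LRU->MRU): [apple grape ant ram pear hen]
  12. access kiwi: MISS. Cache (LRU->MRU): [apple grape ant ram pear hen kiwi]
  13. access pear: HIT. Cache (LRU->MRU): [apple grape ant ram hen kiwi pear]
  14. access hen: HIT. Cache (LRU->MRU): [apple grape ant ram kiwi pear hen]
  15. access grape: HIT. Cache (LRU->MRU): [apple ant ram kiwi pear hen grape]
  16. access hen: HIT. Cache (LRU->MRU): [apple ant ram kiwi pear grape hen]
  17. access ant: HIT. Cache (LRU->MRU): [apple ram kiwi pear grape hen ant]
  18. access ram: HIT. Cache (LRU->MRU): [apple kiwi pear grape hen ant ram]
  19. access pear: HIT. Cache (LRU->MRU): [apple kiwi grape hen ant ram pear]
  20. access apple: HIT. Cache (LRU->MRU): [kiwi grape hen ant ram pear apple]
  21. access ram: HIT. Cache (LRU->MRU): [kiwi grape hen ant pear apple ram]
  22. access ram: HIT. Cache (LRU->MRU): [kiwi grape hen ant pear apple ram]
  23. access grape: HIT. Cache (LRU->MRU): [kiwi hen ant pear apple ram grape]
  24. access kiwi: HIT. Cache (LRU->MRU): [hen ant pear apple ram grape kiwi]
  25. access grape: HIT. Cache (LRU->MRU): [hen ant pear apple ram kiwi grape]
  26. access grape: HIT. Cache (LRU->MRU): [hen ant pear apple ram kiwi grape]
  27. access pear: HIT. Cache (LRU->MRU): [hen ant apple ram kiwi grape pear]
  28. access ant: HIT. Cache (LRU->MRU): [hen apple ram kiwi grape pear ant]
  29. access hen: HIT. Cache (LRU->MRU): [apple ram kiwi grape pear ant hen]
  30. access apple: HIT. Cache (LRU->MRU): [ram kiwi grape pear ant hen apple]
  31. access bee: MISS, evict ram. Cache (LRU->MRU): [kiwi grape pear ant hen apple bee]
Total: 23 hits, 8 misses, 1 evictions

Answer: kiwi grape pear ant hen apple bee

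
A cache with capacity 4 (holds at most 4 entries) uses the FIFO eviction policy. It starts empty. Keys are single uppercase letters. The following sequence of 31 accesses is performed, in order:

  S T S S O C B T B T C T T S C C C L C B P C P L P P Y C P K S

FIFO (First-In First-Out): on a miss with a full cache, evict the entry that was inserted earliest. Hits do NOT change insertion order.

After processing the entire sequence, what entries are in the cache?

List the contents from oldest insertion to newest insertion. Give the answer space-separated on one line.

Answer: C Y K S

Derivation:
FIFO simulation (capacity=4):
  1. access S: MISS. Cache (old->new): [S]
  2. access T: MISS. Cache (old->new): [S T]
  3. access S: HIT. Cache (old->new): [S T]
  4. access S: HIT. Cache (old->new): [S T]
  5. access O: MISS. Cache (old->new): [S T O]
  6. access C: MISS. Cache (old->new): [S T O C]
  7. access B: MISS, evict S. Cache (old->new): [T O C B]
  8. access T: HIT. Cache (old->new): [T O C B]
  9. access B: HIT. Cache (old->new): [T O C B]
  10. access T: HIT. Cache (old->new): [T O C B]
  11. access C: HIT. Cache (old->new): [T O C B]
  12. access T: HIT. Cache (old->new): [T O C B]
  13. access T: HIT. Cache (old->new): [T O C B]
  14. access S: MISS, evict T. Cache (old->new): [O C B S]
  15. access C: HIT. Cache (old->new): [O C B S]
  16. access C: HIT. Cache (old->new): [O C B S]
  17. access C: HIT. Cache (old->new): [O C B S]
  18. access L: MISS, evict O. Cache (old->new): [C B S L]
  19. access C: HIT. Cache (old->new): [C B S L]
  20. access B: HIT. Cache (old->new): [C B S L]
  21. access P: MISS, evict C. Cache (old->new): [B S L P]
  22. access C: MISS, evict B. Cache (old->new): [S L P C]
  23. access P: HIT. Cache (old->new): [S L P C]
  24. access L: HIT. Cache (old->new): [S L P C]
  25. access P: HIT. Cache (old->new): [S L P C]
  26. access P: HIT. Cache (old->new): [S L P C]
  27. access Y: MISS, evict S. Cache (old->new): [L P C Y]
  28. access C: HIT. Cache (old->new): [L P C Y]
  29. access P: HIT. Cache (old->new): [L P C Y]
  30. access K: MISS, evict L. Cache (old->new): [P C Y K]
  31. access S: MISS, evict P. Cache (old->new): [C Y K S]
Total: 19 hits, 12 misses, 8 evictions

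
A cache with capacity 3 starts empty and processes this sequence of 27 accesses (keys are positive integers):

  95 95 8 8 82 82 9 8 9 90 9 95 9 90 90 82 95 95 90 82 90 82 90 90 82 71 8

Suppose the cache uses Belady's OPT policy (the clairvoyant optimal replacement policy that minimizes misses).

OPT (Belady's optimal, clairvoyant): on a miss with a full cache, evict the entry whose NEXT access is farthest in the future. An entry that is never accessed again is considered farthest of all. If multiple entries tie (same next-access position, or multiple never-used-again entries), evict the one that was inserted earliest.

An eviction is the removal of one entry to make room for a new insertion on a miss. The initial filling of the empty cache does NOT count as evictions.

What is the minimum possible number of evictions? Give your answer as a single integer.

Answer: 5

Derivation:
OPT (Belady) simulation (capacity=3):
  1. access 95: MISS. Cache: [95]
  2. access 95: HIT. Next use of 95: step 12. Cache: [95]
  3. access 8: MISS. Cache: [95 8]
  4. access 8: HIT. Next use of 8: step 8. Cache: [95 8]
  5. access 82: MISS. Cache: [95 8 82]
  6. access 82: HIT. Next use of 82: step 16. Cache: [95 8 82]
  7. access 9: MISS, evict 82 (next use: step 16). Cache: [95 8 9]
  8. access 8: HIT. Next use of 8: step 27. Cache: [95 8 9]
  9. access 9: HIT. Next use of 9: step 11. Cache: [95 8 9]
  10. access 90: MISS, evict 8 (next use: step 27). Cache: [95 9 90]
  11. access 9: HIT. Next use of 9: step 13. Cache: [95 9 90]
  12. access 95: HIT. Next use of 95: step 17. Cache: [95 9 90]
  13. access 9: HIT. Next use of 9: never. Cache: [95 9 90]
  14. access 90: HIT. Next use of 90: step 15. Cache: [95 9 90]
  15. access 90: HIT. Next use of 90: step 19. Cache: [95 9 90]
  16. access 82: MISS, evict 9 (next use: never). Cache: [95 90 82]
  17. access 95: HIT. Next use of 95: step 18. Cache: [95 90 82]
  18. access 95: HIT. Next use of 95: never. Cache: [95 90 82]
  19. access 90: HIT. Next use of 90: step 21. Cache: [95 90 82]
  20. access 82: HIT. Next use of 82: step 22. Cache: [95 90 82]
  21. access 90: HIT. Next use of 90: step 23. Cache: [95 90 82]
  22. access 82: HIT. Next use of 82: step 25. Cache: [95 90 82]
  23. access 90: HIT. Next use of 90: step 24. Cache: [95 90 82]
  24. access 90: HIT. Next use of 90: never. Cache: [95 90 82]
  25. access 82: HIT. Next use of 82: never. Cache: [95 90 82]
  26. access 71: MISS, evict 95 (next use: never). Cache: [90 82 71]
  27. access 8: MISS, evict 90 (next use: never). Cache: [82 71 8]
Total: 19 hits, 8 misses, 5 evictions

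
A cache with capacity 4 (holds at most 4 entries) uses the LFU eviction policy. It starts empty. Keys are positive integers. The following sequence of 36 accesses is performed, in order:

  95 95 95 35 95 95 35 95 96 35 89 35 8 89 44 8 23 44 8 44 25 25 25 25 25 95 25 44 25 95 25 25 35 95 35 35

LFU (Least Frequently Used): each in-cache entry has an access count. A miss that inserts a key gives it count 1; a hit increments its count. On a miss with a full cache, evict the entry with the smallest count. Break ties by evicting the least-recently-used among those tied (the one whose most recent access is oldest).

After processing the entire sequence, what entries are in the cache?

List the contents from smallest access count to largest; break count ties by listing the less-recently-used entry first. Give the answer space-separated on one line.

LFU simulation (capacity=4):
  1. access 95: MISS. Cache: [95(c=1)]
  2. access 95: HIT, count now 2. Cache: [95(c=2)]
  3. access 95: HIT, count now 3. Cache: [95(c=3)]
  4. access 35: MISS. Cache: [35(c=1) 95(c=3)]
  5. access 95: HIT, count now 4. Cache: [35(c=1) 95(c=4)]
  6. access 95: HIT, count now 5. Cache: [35(c=1) 95(c=5)]
  7. access 35: HIT, count now 2. Cache: [35(c=2) 95(c=5)]
  8. access 95: HIT, count now 6. Cache: [35(c=2) 95(c=6)]
  9. access 96: MISS. Cache: [96(c=1) 35(c=2) 95(c=6)]
  10. access 35: HIT, count now 3. Cache: [96(c=1) 35(c=3) 95(c=6)]
  11. access 89: MISS. Cache: [96(c=1) 89(c=1) 35(c=3) 95(c=6)]
  12. access 35: HIT, count now 4. Cache: [96(c=1) 89(c=1) 35(c=4) 95(c=6)]
  13. access 8: MISS, evict 96(c=1). Cache: [89(c=1) 8(c=1) 35(c=4) 95(c=6)]
  14. access 89: HIT, count now 2. Cache: [8(c=1) 89(c=2) 35(c=4) 95(c=6)]
  15. access 44: MISS, evict 8(c=1). Cache: [44(c=1) 89(c=2) 35(c=4) 95(c=6)]
  16. access 8: MISS, evict 44(c=1). Cache: [8(c=1) 89(c=2) 35(c=4) 95(c=6)]
  17. access 23: MISS, evict 8(c=1). Cache: [23(c=1) 89(c=2) 35(c=4) 95(c=6)]
  18. access 44: MISS, evict 23(c=1). Cache: [44(c=1) 89(c=2) 35(c=4) 95(c=6)]
  19. access 8: MISS, evict 44(c=1). Cache: [8(c=1) 89(c=2) 35(c=4) 95(c=6)]
  20. access 44: MISS, evict 8(c=1). Cache: [44(c=1) 89(c=2) 35(c=4) 95(c=6)]
  21. access 25: MISS, evict 44(c=1). Cache: [25(c=1) 89(c=2) 35(c=4) 95(c=6)]
  22. access 25: HIT, count now 2. Cache: [89(c=2) 25(c=2) 35(c=4) 95(c=6)]
  23. access 25: HIT, count now 3. Cache: [89(c=2) 25(c=3) 35(c=4) 95(c=6)]
  24. access 25: HIT, count now 4. Cache: [89(c=2) 35(c=4) 25(c=4) 95(c=6)]
  25. access 25: HIT, count now 5. Cache: [89(c=2) 35(c=4) 25(c=5) 95(c=6)]
  26. access 95: HIT, count now 7. Cache: [89(c=2) 35(c=4) 25(c=5) 95(c=7)]
  27. access 25: HIT, count now 6. Cache: [89(c=2) 35(c=4) 25(c=6) 95(c=7)]
  28. access 44: MISS, evict 89(c=2). Cache: [44(c=1) 35(c=4) 25(c=6) 95(c=7)]
  29. access 25: HIT, count now 7. Cache: [44(c=1) 35(c=4) 95(c=7) 25(c=7)]
  30. access 95: HIT, count now 8. Cache: [44(c=1) 35(c=4) 25(c=7) 95(c=8)]
  31. access 25: HIT, count now 8. Cache: [44(c=1) 35(c=4) 95(c=8) 25(c=8)]
  32. access 25: HIT, count now 9. Cache: [44(c=1) 35(c=4) 95(c=8) 25(c=9)]
  33. access 35: HIT, count now 5. Cache: [44(c=1) 35(c=5) 95(c=8) 25(c=9)]
  34. access 95: HIT, count now 9. Cache: [44(c=1) 35(c=5) 25(c=9) 95(c=9)]
  35. access 35: HIT, count now 6. Cache: [44(c=1) 35(c=6) 25(c=9) 95(c=9)]
  36. access 35: HIT, count now 7. Cache: [44(c=1) 35(c=7) 25(c=9) 95(c=9)]
Total: 23 hits, 13 misses, 9 evictions

Answer: 44 35 25 95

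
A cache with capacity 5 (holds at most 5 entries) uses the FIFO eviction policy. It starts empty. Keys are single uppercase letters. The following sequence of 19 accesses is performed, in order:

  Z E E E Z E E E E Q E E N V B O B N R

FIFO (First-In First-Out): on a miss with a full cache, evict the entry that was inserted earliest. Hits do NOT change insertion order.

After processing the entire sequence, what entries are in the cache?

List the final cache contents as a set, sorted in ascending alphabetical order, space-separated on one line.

Answer: B N O R V

Derivation:
FIFO simulation (capacity=5):
  1. access Z: MISS. Cache (old->new): [Z]
  2. access E: MISS. Cache (old->new): [Z E]
  3. access E: HIT. Cache (old->new): [Z E]
  4. access E: HIT. Cache (old->new): [Z E]
  5. access Z: HIT. Cache (old->new): [Z E]
  6. access E: HIT. Cache (old->new): [Z E]
  7. access E: HIT. Cache (old->new): [Z E]
  8. access E: HIT. Cache (old->new): [Z E]
  9. access E: HIT. Cache (old->new): [Z E]
  10. access Q: MISS. Cache (old->new): [Z E Q]
  11. access E: HIT. Cache (old->new): [Z E Q]
  12. access E: HIT. Cache (old->new): [Z E Q]
  13. access N: MISS. Cache (old->new): [Z E Q N]
  14. access V: MISS. Cache (old->new): [Z E Q N V]
  15. access B: MISS, evict Z. Cache (old->new): [E Q N V B]
  16. access O: MISS, evict E. Cache (old->new): [Q N V B O]
  17. access B: HIT. Cache (old->new): [Q N V B O]
  18. access N: HIT. Cache (old->new): [Q N V B O]
  19. access R: MISS, evict Q. Cache (old->new): [N V B O R]
Total: 11 hits, 8 misses, 3 evictions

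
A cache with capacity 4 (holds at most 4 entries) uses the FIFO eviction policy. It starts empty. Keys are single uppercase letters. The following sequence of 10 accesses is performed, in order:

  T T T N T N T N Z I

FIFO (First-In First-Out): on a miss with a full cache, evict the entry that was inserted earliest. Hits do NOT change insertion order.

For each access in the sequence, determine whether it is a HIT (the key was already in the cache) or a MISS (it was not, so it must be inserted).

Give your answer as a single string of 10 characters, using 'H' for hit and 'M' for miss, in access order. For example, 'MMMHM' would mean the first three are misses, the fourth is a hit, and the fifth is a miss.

Answer: MHHMHHHHMM

Derivation:
FIFO simulation (capacity=4):
  1. access T: MISS. Cache (old->new): [T]
  2. access T: HIT. Cache (old->new): [T]
  3. access T: HIT. Cache (old->new): [T]
  4. access N: MISS. Cache (old->new): [T N]
  5. access T: HIT. Cache (old->new): [T N]
  6. access N: HIT. Cache (old->new): [T N]
  7. access T: HIT. Cache (old->new): [T N]
  8. access N: HIT. Cache (old->new): [T N]
  9. access Z: MISS. Cache (old->new): [T N Z]
  10. access I: MISS. Cache (old->new): [T N Z I]
Total: 6 hits, 4 misses, 0 evictions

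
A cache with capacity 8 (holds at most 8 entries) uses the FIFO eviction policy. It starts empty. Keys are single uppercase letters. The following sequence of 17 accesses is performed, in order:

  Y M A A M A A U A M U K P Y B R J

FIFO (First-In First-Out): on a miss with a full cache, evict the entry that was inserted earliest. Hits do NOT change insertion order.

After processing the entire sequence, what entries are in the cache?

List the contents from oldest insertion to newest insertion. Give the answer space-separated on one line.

Answer: M A U K P B R J

Derivation:
FIFO simulation (capacity=8):
  1. access Y: MISS. Cache (old->new): [Y]
  2. access M: MISS. Cache (old->new): [Y M]
  3. access A: MISS. Cache (old->new): [Y M A]
  4. access A: HIT. Cache (old->new): [Y M A]
  5. access M: HIT. Cache (old->new): [Y M A]
  6. access A: HIT. Cache (old->new): [Y M A]
  7. access A: HIT. Cache (old->new): [Y M A]
  8. access U: MISS. Cache (old->new): [Y M A U]
  9. access A: HIT. Cache (old->new): [Y M A U]
  10. access M: HIT. Cache (old->new): [Y M A U]
  11. access U: HIT. Cache (old->new): [Y M A U]
  12. access K: MISS. Cache (old->new): [Y M A U K]
  13. access P: MISS. Cache (old->new): [Y M A U K P]
  14. access Y: HIT. Cache (old->new): [Y M A U K P]
  15. access B: MISS. Cache (old->new): [Y M A U K P B]
  16. access R: MISS. Cache (old->new): [Y M A U K P B R]
  17. access J: MISS, evict Y. Cache (old->new): [M A U K P B R J]
Total: 8 hits, 9 misses, 1 evictions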